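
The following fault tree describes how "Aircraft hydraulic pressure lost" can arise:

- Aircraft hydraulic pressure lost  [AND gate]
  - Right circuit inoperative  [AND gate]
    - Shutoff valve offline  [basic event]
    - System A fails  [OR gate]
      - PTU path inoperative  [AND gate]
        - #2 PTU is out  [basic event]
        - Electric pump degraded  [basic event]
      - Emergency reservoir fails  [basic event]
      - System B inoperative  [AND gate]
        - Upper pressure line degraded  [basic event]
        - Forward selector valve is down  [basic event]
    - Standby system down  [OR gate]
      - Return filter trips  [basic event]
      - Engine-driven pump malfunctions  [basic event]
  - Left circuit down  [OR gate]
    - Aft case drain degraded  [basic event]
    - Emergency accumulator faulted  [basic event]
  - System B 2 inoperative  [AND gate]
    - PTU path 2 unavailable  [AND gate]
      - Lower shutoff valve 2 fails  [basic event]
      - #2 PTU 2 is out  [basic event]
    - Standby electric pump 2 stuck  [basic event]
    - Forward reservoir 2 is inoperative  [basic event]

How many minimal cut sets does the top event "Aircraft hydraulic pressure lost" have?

12

PTU path inoperative [AND]: one cut set from each child combined → 1 × 1 = 1 cut set(s).
System B inoperative [AND]: one cut set from each child combined → 1 × 1 = 1 cut set(s).
System A fails [OR]: union of children's cut sets → 3 cut set(s).
Standby system down [OR]: union of children's cut sets → 2 cut set(s).
Right circuit inoperative [AND]: one cut set from each child combined → 1 × 3 × 2 = 6 cut set(s).
Left circuit down [OR]: union of children's cut sets → 2 cut set(s).
PTU path 2 unavailable [AND]: one cut set from each child combined → 1 × 1 = 1 cut set(s).
System B 2 inoperative [AND]: one cut set from each child combined → 1 × 1 × 1 = 1 cut set(s).
Aircraft hydraulic pressure lost [AND]: one cut set from each child combined → 6 × 2 × 1 = 12 cut set(s).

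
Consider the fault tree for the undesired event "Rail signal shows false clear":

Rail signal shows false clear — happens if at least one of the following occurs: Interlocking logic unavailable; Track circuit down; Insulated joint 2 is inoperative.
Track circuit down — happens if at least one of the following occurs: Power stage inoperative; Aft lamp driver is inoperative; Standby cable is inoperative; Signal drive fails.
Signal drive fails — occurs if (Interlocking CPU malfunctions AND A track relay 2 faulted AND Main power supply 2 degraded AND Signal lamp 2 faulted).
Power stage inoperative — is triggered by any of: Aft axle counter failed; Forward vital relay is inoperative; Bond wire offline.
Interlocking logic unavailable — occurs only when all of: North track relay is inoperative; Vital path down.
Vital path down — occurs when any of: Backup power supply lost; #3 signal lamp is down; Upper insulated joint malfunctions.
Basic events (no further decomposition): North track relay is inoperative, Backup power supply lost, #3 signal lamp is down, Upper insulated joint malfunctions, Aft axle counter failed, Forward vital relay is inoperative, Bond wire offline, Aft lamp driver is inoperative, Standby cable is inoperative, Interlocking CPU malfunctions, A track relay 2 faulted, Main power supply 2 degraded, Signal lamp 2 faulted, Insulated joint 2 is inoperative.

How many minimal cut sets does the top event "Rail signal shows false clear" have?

10

Vital path down [OR]: union of children's cut sets → 3 cut set(s).
Interlocking logic unavailable [AND]: one cut set from each child combined → 1 × 3 = 3 cut set(s).
Power stage inoperative [OR]: union of children's cut sets → 3 cut set(s).
Signal drive fails [AND]: one cut set from each child combined → 1 × 1 × 1 × 1 = 1 cut set(s).
Track circuit down [OR]: union of children's cut sets → 6 cut set(s).
Rail signal shows false clear [OR]: union of children's cut sets → 10 cut set(s).
Minimal cut sets: {Backup power supply lost, North track relay is inoperative}; {#3 signal lamp is down, North track relay is inoperative}; {North track relay is inoperative, Upper insulated joint malfunctions}; {Aft axle counter failed}; {Forward vital relay is inoperative}; {Bond wire offline}; {Aft lamp driver is inoperative}; {Standby cable is inoperative}; {A track relay 2 faulted, Interlocking CPU malfunctions, Main power supply 2 degraded, Signal lamp 2 faulted}; {Insulated joint 2 is inoperative}.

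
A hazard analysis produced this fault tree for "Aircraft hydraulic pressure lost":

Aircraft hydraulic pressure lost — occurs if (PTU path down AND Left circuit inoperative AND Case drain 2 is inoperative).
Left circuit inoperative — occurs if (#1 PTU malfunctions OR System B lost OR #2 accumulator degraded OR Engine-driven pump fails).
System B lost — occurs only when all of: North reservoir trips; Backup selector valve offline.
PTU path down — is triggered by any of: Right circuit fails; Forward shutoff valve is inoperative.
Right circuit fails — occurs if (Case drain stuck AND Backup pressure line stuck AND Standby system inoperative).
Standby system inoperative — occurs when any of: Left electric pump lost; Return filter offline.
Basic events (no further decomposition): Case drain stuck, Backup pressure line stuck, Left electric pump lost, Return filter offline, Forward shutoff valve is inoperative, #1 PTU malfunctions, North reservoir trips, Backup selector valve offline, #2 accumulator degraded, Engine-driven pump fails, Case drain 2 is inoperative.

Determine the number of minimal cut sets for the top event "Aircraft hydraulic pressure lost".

Standby system inoperative [OR]: union of children's cut sets → 2 cut set(s).
Right circuit fails [AND]: one cut set from each child combined → 1 × 1 × 2 = 2 cut set(s).
PTU path down [OR]: union of children's cut sets → 3 cut set(s).
System B lost [AND]: one cut set from each child combined → 1 × 1 = 1 cut set(s).
Left circuit inoperative [OR]: union of children's cut sets → 4 cut set(s).
Aircraft hydraulic pressure lost [AND]: one cut set from each child combined → 3 × 4 × 1 = 12 cut set(s).

12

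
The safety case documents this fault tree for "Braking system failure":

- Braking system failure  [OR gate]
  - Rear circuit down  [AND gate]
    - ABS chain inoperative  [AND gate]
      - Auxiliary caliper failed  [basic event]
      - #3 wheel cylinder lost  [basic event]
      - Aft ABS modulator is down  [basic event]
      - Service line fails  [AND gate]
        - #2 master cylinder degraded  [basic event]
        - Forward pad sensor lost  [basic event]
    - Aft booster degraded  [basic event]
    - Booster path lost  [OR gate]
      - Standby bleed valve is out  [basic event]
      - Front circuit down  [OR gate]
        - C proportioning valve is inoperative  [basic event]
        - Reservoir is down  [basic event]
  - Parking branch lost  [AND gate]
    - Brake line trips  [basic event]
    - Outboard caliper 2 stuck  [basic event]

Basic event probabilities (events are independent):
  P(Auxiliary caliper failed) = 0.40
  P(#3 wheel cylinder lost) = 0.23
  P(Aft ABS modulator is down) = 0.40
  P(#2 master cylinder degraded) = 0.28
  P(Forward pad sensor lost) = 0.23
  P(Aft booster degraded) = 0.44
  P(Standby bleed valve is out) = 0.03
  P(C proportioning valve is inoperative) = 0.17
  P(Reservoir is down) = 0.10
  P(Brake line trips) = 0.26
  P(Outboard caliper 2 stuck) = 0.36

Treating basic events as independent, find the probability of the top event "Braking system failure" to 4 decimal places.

0.0939

P(Service line fails) [AND] = 0.28 × 0.23 = 0.064400
P(ABS chain inoperative) [AND] = 0.40 × 0.23 × 0.40 × 0.064400 = 0.002370
P(Front circuit down) [OR] = 1 − (1−0.17) × (1−0.10) = 0.253000
P(Booster path lost) [OR] = 1 − (1−0.03) × (1−0.253000) = 0.275410
P(Rear circuit down) [AND] = 0.002370 × 0.44 × 0.275410 = 0.000287
P(Parking branch lost) [AND] = 0.26 × 0.36 = 0.093600
P(Braking system failure) [OR] = 1 − (1−0.000287) × (1−0.093600) = 0.093860
Rounded to 4 decimal places: P(Braking system failure) ≈ 0.0939.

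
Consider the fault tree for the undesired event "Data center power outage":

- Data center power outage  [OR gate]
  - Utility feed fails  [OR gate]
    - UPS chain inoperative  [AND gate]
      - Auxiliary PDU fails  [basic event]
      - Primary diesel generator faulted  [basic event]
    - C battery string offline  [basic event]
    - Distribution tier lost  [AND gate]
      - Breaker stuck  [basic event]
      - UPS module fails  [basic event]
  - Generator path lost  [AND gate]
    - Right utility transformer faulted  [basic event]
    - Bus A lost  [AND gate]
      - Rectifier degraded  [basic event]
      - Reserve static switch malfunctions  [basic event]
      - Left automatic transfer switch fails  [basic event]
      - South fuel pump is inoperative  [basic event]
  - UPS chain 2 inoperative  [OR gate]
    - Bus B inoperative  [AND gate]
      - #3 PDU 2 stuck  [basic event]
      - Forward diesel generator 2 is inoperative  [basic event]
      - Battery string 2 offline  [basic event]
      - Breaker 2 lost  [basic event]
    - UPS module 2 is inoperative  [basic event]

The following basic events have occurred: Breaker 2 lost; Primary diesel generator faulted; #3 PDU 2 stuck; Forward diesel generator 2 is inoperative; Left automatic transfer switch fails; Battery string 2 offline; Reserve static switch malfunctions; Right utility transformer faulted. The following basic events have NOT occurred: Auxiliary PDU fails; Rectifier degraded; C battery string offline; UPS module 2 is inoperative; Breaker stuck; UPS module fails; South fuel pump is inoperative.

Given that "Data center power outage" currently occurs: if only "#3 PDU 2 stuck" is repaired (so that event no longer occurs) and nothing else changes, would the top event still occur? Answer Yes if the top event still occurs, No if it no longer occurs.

No

Counterfactual: set "#3 PDU 2 stuck" to not occurred.
UPS chain inoperative [AND]: Auxiliary PDU fails=not, Primary diesel generator faulted=occurs → not all inputs occur → does not occur.
Distribution tier lost [AND]: Breaker stuck=not, UPS module fails=not → not all inputs occur → does not occur.
Utility feed fails [OR]: UPS chain inoperative=not, C battery string offline=not, Distribution tier lost=not → no input occurs → does not occur.
Bus A lost [AND]: Rectifier degraded=not, Reserve static switch malfunctions=occurs, Left automatic transfer switch fails=occurs, South fuel pump is inoperative=not → not all inputs occur → does not occur.
Generator path lost [AND]: Right utility transformer faulted=occurs, Bus A lost=not → not all inputs occur → does not occur.
Bus B inoperative [AND]: #3 PDU 2 stuck=not, Forward diesel generator 2 is inoperative=occurs, Battery string 2 offline=occurs, Breaker 2 lost=occurs → not all inputs occur → does not occur.
UPS chain 2 inoperative [OR]: Bus B inoperative=not, UPS module 2 is inoperative=not → no input occurs → does not occur.
Data center power outage [OR]: Utility feed fails=not, Generator path lost=not, UPS chain 2 inoperative=not → no input occurs → does not occur.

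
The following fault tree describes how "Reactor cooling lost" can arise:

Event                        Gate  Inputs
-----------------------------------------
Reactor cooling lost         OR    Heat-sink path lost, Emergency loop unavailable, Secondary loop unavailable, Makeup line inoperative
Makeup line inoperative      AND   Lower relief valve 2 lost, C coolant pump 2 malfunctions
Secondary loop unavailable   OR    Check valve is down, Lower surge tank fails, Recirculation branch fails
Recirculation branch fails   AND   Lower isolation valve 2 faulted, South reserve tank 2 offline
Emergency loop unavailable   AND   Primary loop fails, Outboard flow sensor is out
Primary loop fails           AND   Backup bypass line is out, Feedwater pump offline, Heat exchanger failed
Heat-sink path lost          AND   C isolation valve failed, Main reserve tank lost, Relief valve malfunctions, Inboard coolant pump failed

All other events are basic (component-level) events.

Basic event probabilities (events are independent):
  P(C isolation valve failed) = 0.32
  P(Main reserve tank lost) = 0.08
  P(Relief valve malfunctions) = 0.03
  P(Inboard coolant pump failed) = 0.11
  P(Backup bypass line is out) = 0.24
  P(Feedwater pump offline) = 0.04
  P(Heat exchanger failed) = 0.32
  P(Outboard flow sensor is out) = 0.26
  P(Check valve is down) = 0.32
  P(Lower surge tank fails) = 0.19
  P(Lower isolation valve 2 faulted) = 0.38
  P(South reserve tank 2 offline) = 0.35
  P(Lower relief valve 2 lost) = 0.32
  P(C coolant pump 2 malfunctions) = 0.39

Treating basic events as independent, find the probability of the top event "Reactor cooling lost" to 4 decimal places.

0.5824

P(Heat-sink path lost) [AND] = 0.32 × 0.08 × 0.03 × 0.11 = 0.000084
P(Primary loop fails) [AND] = 0.24 × 0.04 × 0.32 = 0.003072
P(Emergency loop unavailable) [AND] = 0.003072 × 0.26 = 0.000799
P(Recirculation branch fails) [AND] = 0.38 × 0.35 = 0.133000
P(Secondary loop unavailable) [OR] = 1 − (1−0.32) × (1−0.19) × (1−0.133000) = 0.522456
P(Makeup line inoperative) [AND] = 0.32 × 0.39 = 0.124800
P(Reactor cooling lost) [OR] = 1 − (1−0.000084) × (1−0.000799) × (1−0.522456) × (1−0.124800) = 0.582423
Rounded to 4 decimal places: P(Reactor cooling lost) ≈ 0.5824.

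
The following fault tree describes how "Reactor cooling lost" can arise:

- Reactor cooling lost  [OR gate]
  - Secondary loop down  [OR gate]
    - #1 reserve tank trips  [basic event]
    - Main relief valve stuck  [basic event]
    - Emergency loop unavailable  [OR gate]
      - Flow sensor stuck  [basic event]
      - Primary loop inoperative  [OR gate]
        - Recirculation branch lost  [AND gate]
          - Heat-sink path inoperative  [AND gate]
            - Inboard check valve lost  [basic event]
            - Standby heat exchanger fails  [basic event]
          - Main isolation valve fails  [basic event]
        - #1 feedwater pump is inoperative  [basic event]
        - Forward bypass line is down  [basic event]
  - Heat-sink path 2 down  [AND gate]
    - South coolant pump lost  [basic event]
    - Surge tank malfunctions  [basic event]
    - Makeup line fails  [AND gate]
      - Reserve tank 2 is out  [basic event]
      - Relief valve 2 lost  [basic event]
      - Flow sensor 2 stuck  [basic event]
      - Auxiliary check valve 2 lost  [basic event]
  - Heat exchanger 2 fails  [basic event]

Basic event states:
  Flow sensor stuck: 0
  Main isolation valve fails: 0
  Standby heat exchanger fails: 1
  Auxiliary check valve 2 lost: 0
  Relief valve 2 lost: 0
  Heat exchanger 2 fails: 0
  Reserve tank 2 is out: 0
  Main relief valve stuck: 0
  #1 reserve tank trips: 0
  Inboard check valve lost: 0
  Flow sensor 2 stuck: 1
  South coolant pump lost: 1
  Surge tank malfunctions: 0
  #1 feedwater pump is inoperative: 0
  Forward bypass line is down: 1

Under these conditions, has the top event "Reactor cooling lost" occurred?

Heat-sink path inoperative [AND]: Inboard check valve lost=not, Standby heat exchanger fails=occurs → not all inputs occur → does not occur.
Recirculation branch lost [AND]: Heat-sink path inoperative=not, Main isolation valve fails=not → not all inputs occur → does not occur.
Primary loop inoperative [OR]: Recirculation branch lost=not, #1 feedwater pump is inoperative=not, Forward bypass line is down=occurs → at least one input occurs → occurs.
Emergency loop unavailable [OR]: Flow sensor stuck=not, Primary loop inoperative=occurs → at least one input occurs → occurs.
Secondary loop down [OR]: #1 reserve tank trips=not, Main relief valve stuck=not, Emergency loop unavailable=occurs → at least one input occurs → occurs.
Makeup line fails [AND]: Reserve tank 2 is out=not, Relief valve 2 lost=not, Flow sensor 2 stuck=occurs, Auxiliary check valve 2 lost=not → not all inputs occur → does not occur.
Heat-sink path 2 down [AND]: South coolant pump lost=occurs, Surge tank malfunctions=not, Makeup line fails=not → not all inputs occur → does not occur.
Reactor cooling lost [OR]: Secondary loop down=occurs, Heat-sink path 2 down=not, Heat exchanger 2 fails=not → at least one input occurs → occurs.

Yes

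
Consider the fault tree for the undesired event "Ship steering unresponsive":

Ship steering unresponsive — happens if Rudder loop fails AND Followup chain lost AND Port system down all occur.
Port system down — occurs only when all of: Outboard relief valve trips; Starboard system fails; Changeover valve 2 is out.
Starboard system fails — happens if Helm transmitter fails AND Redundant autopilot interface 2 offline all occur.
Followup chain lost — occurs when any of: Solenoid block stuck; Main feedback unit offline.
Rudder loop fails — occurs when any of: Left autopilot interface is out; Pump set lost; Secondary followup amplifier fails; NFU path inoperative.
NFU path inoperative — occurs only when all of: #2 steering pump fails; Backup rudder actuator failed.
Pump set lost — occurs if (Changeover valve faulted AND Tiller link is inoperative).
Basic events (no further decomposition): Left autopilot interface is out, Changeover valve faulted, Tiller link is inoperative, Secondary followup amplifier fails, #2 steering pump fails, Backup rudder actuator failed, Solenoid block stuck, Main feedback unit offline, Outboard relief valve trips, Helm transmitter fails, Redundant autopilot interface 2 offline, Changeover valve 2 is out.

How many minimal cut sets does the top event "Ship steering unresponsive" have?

8

Pump set lost [AND]: one cut set from each child combined → 1 × 1 = 1 cut set(s).
NFU path inoperative [AND]: one cut set from each child combined → 1 × 1 = 1 cut set(s).
Rudder loop fails [OR]: union of children's cut sets → 4 cut set(s).
Followup chain lost [OR]: union of children's cut sets → 2 cut set(s).
Starboard system fails [AND]: one cut set from each child combined → 1 × 1 = 1 cut set(s).
Port system down [AND]: one cut set from each child combined → 1 × 1 × 1 = 1 cut set(s).
Ship steering unresponsive [AND]: one cut set from each child combined → 4 × 2 × 1 = 8 cut set(s).
Minimal cut sets: {Changeover valve 2 is out, Helm transmitter fails, Left autopilot interface is out, Outboard relief valve trips, Redundant autopilot interface 2 offline, Solenoid block stuck}; {Changeover valve 2 is out, Helm transmitter fails, Left autopilot interface is out, Main feedback unit offline, Outboard relief valve trips, Redundant autopilot interface 2 offline}; {Changeover valve 2 is out, Changeover valve faulted, Helm transmitter fails, Outboard relief valve trips, Redundant autopilot interface 2 offline, Solenoid block stuck, Tiller link is inoperative}; {Changeover valve 2 is out, Changeover valve faulted, Helm transmitter fails, Main feedback unit offline, Outboard relief valve trips, Redundant autopilot interface 2 offline, Tiller link is inoperative}; {Changeover valve 2 is out, Helm transmitter fails, Outboard relief valve trips, Redundant autopilot interface 2 offline, Secondary followup amplifier fails, Solenoid block stuck}; {Changeover valve 2 is out, Helm transmitter fails, Main feedback unit offline, Outboard relief valve trips, Redundant autopilot interface 2 offline, Secondary followup amplifier fails}; {#2 steering pump fails, Backup rudder actuator failed, Changeover valve 2 is out, Helm transmitter fails, Outboard relief valve trips, Redundant autopilot interface 2 offline, Solenoid block stuck}; {#2 steering pump fails, Backup rudder actuator failed, Changeover valve 2 is out, Helm transmitter fails, Main feedback unit offline, Outboard relief valve trips, Redundant autopilot interface 2 offline}.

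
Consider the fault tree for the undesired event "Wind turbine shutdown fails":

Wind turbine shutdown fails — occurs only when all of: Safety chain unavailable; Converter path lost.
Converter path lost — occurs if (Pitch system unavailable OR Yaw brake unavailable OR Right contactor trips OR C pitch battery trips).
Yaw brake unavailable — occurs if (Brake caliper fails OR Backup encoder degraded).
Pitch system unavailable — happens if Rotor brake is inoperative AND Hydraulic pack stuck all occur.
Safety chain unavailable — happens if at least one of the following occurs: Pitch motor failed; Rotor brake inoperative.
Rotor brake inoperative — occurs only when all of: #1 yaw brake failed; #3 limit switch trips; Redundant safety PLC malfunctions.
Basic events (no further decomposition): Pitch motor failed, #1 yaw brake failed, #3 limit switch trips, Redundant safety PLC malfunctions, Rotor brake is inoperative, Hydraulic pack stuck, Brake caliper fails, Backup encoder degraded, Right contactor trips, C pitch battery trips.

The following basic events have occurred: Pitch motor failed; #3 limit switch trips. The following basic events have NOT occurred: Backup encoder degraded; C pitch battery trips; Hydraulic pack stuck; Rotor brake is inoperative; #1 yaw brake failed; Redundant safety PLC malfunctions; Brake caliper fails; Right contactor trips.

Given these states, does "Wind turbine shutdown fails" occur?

No

Rotor brake inoperative [AND]: #1 yaw brake failed=not, #3 limit switch trips=occurs, Redundant safety PLC malfunctions=not → not all inputs occur → does not occur.
Safety chain unavailable [OR]: Pitch motor failed=occurs, Rotor brake inoperative=not → at least one input occurs → occurs.
Pitch system unavailable [AND]: Rotor brake is inoperative=not, Hydraulic pack stuck=not → not all inputs occur → does not occur.
Yaw brake unavailable [OR]: Brake caliper fails=not, Backup encoder degraded=not → no input occurs → does not occur.
Converter path lost [OR]: Pitch system unavailable=not, Yaw brake unavailable=not, Right contactor trips=not, C pitch battery trips=not → no input occurs → does not occur.
Wind turbine shutdown fails [AND]: Safety chain unavailable=occurs, Converter path lost=not → not all inputs occur → does not occur.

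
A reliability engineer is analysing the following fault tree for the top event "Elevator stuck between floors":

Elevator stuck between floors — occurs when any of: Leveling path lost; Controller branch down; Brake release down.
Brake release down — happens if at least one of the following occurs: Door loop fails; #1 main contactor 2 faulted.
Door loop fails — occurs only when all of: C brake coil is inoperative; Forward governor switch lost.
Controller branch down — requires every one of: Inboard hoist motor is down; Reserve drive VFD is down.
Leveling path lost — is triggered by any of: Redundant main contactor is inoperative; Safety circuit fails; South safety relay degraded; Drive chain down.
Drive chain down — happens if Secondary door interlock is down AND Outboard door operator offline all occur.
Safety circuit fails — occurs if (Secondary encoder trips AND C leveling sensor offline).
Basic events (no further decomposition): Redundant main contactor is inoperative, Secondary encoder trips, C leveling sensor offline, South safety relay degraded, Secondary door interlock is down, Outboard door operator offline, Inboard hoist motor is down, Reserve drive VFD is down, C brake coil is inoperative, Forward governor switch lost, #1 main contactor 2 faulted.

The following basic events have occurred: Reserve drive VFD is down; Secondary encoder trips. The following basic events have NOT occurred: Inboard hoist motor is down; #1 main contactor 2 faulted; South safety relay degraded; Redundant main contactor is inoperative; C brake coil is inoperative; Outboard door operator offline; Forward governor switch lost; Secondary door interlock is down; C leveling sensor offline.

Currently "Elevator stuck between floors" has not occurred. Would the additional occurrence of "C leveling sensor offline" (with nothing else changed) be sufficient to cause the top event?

Yes

Counterfactual: set "C leveling sensor offline" to occurred.
Safety circuit fails [AND]: Secondary encoder trips=occurs, C leveling sensor offline=occurs → all inputs occur → occurs.
Drive chain down [AND]: Secondary door interlock is down=not, Outboard door operator offline=not → not all inputs occur → does not occur.
Leveling path lost [OR]: Redundant main contactor is inoperative=not, Safety circuit fails=occurs, South safety relay degraded=not, Drive chain down=not → at least one input occurs → occurs.
Controller branch down [AND]: Inboard hoist motor is down=not, Reserve drive VFD is down=occurs → not all inputs occur → does not occur.
Door loop fails [AND]: C brake coil is inoperative=not, Forward governor switch lost=not → not all inputs occur → does not occur.
Brake release down [OR]: Door loop fails=not, #1 main contactor 2 faulted=not → no input occurs → does not occur.
Elevator stuck between floors [OR]: Leveling path lost=occurs, Controller branch down=not, Brake release down=not → at least one input occurs → occurs.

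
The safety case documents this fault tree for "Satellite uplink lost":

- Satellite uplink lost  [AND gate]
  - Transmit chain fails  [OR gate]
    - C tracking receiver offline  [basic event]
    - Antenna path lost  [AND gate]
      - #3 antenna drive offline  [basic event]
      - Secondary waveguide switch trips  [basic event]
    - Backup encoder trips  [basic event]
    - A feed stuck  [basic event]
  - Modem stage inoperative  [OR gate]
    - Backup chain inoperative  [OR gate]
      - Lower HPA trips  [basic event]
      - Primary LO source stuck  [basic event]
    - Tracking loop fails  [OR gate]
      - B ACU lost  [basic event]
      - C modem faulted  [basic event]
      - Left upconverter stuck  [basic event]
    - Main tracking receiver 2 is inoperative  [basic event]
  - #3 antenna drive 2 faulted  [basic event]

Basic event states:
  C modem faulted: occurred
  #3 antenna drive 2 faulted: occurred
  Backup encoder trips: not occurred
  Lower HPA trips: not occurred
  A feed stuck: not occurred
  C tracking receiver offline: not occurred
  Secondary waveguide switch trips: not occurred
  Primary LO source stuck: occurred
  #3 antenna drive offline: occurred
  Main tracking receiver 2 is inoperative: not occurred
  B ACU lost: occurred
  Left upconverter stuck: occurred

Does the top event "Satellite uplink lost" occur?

Antenna path lost [AND]: #3 antenna drive offline=occurs, Secondary waveguide switch trips=not → not all inputs occur → does not occur.
Transmit chain fails [OR]: C tracking receiver offline=not, Antenna path lost=not, Backup encoder trips=not, A feed stuck=not → no input occurs → does not occur.
Backup chain inoperative [OR]: Lower HPA trips=not, Primary LO source stuck=occurs → at least one input occurs → occurs.
Tracking loop fails [OR]: B ACU lost=occurs, C modem faulted=occurs, Left upconverter stuck=occurs → at least one input occurs → occurs.
Modem stage inoperative [OR]: Backup chain inoperative=occurs, Tracking loop fails=occurs, Main tracking receiver 2 is inoperative=not → at least one input occurs → occurs.
Satellite uplink lost [AND]: Transmit chain fails=not, Modem stage inoperative=occurs, #3 antenna drive 2 faulted=occurs → not all inputs occur → does not occur.

No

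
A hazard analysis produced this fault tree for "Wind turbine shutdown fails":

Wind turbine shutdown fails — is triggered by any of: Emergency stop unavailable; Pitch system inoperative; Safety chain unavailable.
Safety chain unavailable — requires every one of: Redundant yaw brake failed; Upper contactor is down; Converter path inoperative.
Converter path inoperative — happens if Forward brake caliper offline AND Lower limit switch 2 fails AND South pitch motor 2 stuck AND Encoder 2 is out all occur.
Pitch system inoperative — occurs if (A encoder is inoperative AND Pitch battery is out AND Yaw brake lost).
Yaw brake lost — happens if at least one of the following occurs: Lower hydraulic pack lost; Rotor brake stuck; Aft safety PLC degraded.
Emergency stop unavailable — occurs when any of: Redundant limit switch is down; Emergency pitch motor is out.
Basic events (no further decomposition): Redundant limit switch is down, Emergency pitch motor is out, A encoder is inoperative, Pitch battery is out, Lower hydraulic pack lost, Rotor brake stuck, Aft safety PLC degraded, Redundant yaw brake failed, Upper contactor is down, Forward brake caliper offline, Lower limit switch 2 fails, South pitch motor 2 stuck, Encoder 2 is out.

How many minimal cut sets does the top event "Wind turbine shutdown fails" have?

6

Emergency stop unavailable [OR]: union of children's cut sets → 2 cut set(s).
Yaw brake lost [OR]: union of children's cut sets → 3 cut set(s).
Pitch system inoperative [AND]: one cut set from each child combined → 1 × 1 × 3 = 3 cut set(s).
Converter path inoperative [AND]: one cut set from each child combined → 1 × 1 × 1 × 1 = 1 cut set(s).
Safety chain unavailable [AND]: one cut set from each child combined → 1 × 1 × 1 = 1 cut set(s).
Wind turbine shutdown fails [OR]: union of children's cut sets → 6 cut set(s).
Minimal cut sets: {Redundant limit switch is down}; {Emergency pitch motor is out}; {A encoder is inoperative, Lower hydraulic pack lost, Pitch battery is out}; {A encoder is inoperative, Pitch battery is out, Rotor brake stuck}; {A encoder is inoperative, Aft safety PLC degraded, Pitch battery is out}; {Encoder 2 is out, Forward brake caliper offline, Lower limit switch 2 fails, Redundant yaw brake failed, South pitch motor 2 stuck, Upper contactor is down}.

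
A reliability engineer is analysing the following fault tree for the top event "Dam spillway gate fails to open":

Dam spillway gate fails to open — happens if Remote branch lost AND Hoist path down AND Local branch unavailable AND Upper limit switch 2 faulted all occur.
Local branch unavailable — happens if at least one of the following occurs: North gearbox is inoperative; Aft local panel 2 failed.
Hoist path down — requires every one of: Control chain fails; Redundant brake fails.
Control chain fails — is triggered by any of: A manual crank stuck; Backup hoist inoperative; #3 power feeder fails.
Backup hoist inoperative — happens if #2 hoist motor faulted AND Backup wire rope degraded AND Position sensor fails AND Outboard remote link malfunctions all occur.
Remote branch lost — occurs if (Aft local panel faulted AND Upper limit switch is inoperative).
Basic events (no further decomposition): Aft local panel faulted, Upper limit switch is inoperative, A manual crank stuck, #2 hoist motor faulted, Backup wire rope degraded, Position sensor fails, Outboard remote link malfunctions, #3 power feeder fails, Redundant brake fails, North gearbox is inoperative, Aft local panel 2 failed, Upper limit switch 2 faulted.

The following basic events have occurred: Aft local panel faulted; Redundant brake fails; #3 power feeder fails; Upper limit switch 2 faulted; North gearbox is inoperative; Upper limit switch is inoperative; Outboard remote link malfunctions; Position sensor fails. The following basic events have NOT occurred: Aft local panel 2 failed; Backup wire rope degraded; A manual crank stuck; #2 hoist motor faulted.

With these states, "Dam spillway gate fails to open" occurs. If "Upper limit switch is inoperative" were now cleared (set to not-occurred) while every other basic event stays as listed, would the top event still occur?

No

Counterfactual: set "Upper limit switch is inoperative" to not occurred.
Remote branch lost [AND]: Aft local panel faulted=occurs, Upper limit switch is inoperative=not → not all inputs occur → does not occur.
Backup hoist inoperative [AND]: #2 hoist motor faulted=not, Backup wire rope degraded=not, Position sensor fails=occurs, Outboard remote link malfunctions=occurs → not all inputs occur → does not occur.
Control chain fails [OR]: A manual crank stuck=not, Backup hoist inoperative=not, #3 power feeder fails=occurs → at least one input occurs → occurs.
Hoist path down [AND]: Control chain fails=occurs, Redundant brake fails=occurs → all inputs occur → occurs.
Local branch unavailable [OR]: North gearbox is inoperative=occurs, Aft local panel 2 failed=not → at least one input occurs → occurs.
Dam spillway gate fails to open [AND]: Remote branch lost=not, Hoist path down=occurs, Local branch unavailable=occurs, Upper limit switch 2 faulted=occurs → not all inputs occur → does not occur.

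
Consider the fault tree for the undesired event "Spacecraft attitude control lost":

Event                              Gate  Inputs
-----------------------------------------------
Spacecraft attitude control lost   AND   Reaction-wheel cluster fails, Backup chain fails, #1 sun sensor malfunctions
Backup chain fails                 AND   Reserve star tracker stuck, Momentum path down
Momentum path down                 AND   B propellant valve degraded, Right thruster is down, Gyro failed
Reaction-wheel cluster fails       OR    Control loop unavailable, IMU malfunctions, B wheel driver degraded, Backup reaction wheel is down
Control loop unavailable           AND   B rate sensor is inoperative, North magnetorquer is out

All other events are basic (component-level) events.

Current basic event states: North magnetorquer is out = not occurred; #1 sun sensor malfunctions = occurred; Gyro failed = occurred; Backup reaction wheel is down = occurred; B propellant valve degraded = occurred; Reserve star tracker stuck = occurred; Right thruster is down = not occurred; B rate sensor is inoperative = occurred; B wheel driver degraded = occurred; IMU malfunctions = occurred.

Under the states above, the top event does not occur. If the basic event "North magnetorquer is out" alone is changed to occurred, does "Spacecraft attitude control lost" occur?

Counterfactual: set "North magnetorquer is out" to occurred.
Control loop unavailable [AND]: B rate sensor is inoperative=occurs, North magnetorquer is out=occurs → all inputs occur → occurs.
Reaction-wheel cluster fails [OR]: Control loop unavailable=occurs, IMU malfunctions=occurs, B wheel driver degraded=occurs, Backup reaction wheel is down=occurs → at least one input occurs → occurs.
Momentum path down [AND]: B propellant valve degraded=occurs, Right thruster is down=not, Gyro failed=occurs → not all inputs occur → does not occur.
Backup chain fails [AND]: Reserve star tracker stuck=occurs, Momentum path down=not → not all inputs occur → does not occur.
Spacecraft attitude control lost [AND]: Reaction-wheel cluster fails=occurs, Backup chain fails=not, #1 sun sensor malfunctions=occurs → not all inputs occur → does not occur.

No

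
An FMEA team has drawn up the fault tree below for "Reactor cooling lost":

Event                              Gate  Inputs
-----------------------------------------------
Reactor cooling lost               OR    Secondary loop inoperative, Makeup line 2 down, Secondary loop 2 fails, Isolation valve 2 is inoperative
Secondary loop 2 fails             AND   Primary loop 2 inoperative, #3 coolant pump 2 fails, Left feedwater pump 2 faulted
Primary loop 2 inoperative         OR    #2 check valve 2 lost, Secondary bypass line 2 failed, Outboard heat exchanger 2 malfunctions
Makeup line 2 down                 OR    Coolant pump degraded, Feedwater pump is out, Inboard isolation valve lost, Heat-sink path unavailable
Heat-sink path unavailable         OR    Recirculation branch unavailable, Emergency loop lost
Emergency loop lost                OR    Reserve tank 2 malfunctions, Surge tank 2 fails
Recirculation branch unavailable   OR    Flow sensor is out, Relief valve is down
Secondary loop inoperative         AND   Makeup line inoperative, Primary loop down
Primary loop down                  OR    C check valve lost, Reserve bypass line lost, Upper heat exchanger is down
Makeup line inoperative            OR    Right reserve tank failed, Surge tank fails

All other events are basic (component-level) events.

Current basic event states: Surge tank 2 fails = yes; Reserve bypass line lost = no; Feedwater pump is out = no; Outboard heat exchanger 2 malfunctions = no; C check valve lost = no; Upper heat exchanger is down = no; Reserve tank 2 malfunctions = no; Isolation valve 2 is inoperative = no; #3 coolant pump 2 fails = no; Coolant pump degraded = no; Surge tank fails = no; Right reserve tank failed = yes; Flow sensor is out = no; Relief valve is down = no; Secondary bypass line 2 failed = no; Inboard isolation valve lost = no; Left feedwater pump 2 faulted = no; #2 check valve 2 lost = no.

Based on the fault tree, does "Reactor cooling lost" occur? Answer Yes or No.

Yes

Makeup line inoperative [OR]: Right reserve tank failed=occurs, Surge tank fails=not → at least one input occurs → occurs.
Primary loop down [OR]: C check valve lost=not, Reserve bypass line lost=not, Upper heat exchanger is down=not → no input occurs → does not occur.
Secondary loop inoperative [AND]: Makeup line inoperative=occurs, Primary loop down=not → not all inputs occur → does not occur.
Recirculation branch unavailable [OR]: Flow sensor is out=not, Relief valve is down=not → no input occurs → does not occur.
Emergency loop lost [OR]: Reserve tank 2 malfunctions=not, Surge tank 2 fails=occurs → at least one input occurs → occurs.
Heat-sink path unavailable [OR]: Recirculation branch unavailable=not, Emergency loop lost=occurs → at least one input occurs → occurs.
Makeup line 2 down [OR]: Coolant pump degraded=not, Feedwater pump is out=not, Inboard isolation valve lost=not, Heat-sink path unavailable=occurs → at least one input occurs → occurs.
Primary loop 2 inoperative [OR]: #2 check valve 2 lost=not, Secondary bypass line 2 failed=not, Outboard heat exchanger 2 malfunctions=not → no input occurs → does not occur.
Secondary loop 2 fails [AND]: Primary loop 2 inoperative=not, #3 coolant pump 2 fails=not, Left feedwater pump 2 faulted=not → not all inputs occur → does not occur.
Reactor cooling lost [OR]: Secondary loop inoperative=not, Makeup line 2 down=occurs, Secondary loop 2 fails=not, Isolation valve 2 is inoperative=not → at least one input occurs → occurs.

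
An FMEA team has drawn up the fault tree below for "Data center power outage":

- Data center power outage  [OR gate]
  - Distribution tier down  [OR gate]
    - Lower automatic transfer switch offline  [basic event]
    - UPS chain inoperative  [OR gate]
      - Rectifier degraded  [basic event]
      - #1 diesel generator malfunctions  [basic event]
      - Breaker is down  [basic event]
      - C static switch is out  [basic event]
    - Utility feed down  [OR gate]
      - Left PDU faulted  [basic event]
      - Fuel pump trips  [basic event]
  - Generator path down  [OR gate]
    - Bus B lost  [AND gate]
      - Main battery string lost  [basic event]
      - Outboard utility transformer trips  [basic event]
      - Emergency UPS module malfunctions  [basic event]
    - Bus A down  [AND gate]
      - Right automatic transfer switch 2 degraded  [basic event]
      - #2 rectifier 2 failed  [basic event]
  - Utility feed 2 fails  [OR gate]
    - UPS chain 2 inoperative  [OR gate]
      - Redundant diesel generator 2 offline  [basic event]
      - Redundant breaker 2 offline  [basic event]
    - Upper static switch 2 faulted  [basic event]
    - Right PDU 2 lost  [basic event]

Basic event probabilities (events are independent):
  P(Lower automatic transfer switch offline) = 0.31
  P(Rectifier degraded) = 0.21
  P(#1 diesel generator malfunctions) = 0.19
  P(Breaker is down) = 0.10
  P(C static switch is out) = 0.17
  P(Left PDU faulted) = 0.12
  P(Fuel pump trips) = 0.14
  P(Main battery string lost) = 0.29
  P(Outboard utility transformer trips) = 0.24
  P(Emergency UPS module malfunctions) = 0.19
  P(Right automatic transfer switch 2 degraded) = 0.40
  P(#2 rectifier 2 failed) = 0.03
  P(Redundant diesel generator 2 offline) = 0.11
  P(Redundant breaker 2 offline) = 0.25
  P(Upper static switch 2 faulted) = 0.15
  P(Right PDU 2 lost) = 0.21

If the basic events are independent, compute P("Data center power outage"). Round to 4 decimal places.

P(UPS chain inoperative) [OR] = 1 − (1−0.21) × (1−0.19) × (1−0.10) × (1−0.17) = 0.521995
P(Utility feed down) [OR] = 1 − (1−0.12) × (1−0.14) = 0.243200
P(Distribution tier down) [OR] = 1 − (1−0.31) × (1−0.521995) × (1−0.243200) = 0.750390
P(Bus B lost) [AND] = 0.29 × 0.24 × 0.19 = 0.013224
P(Bus A down) [AND] = 0.40 × 0.03 = 0.012000
P(Generator path down) [OR] = 1 − (1−0.013224) × (1−0.012000) = 0.025065
P(UPS chain 2 inoperative) [OR] = 1 − (1−0.11) × (1−0.25) = 0.332500
P(Utility feed 2 fails) [OR] = 1 − (1−0.332500) × (1−0.15) × (1−0.21) = 0.551774
P(Data center power outage) [OR] = 1 − (1−0.750390) × (1−0.025065) × (1−0.551774) = 0.890923
Rounded to 4 decimal places: P(Data center power outage) ≈ 0.8909.

0.8909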